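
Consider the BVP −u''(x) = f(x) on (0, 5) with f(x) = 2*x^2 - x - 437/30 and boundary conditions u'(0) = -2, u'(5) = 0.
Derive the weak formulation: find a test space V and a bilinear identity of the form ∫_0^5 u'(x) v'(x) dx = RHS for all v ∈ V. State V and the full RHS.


V = H^1(0, 5) (v unrestricted at boundary; u is determined up to an additive constant); weak form: ∫_0^5 u'v' dx = ∫_0^5 (2*x^2 - x - 437/30) v dx + 2·v(0) for all v ∈ V.

Multiply both sides by a test function v and integrate from 0 to 5:
  ∫_0^5 −u''(x) v(x) dx = ∫_0^5 f(x) v(x) dx.
Integrate the LHS by parts once:
  ∫_0^5 −u'' v dx = −[u'(x) v(x)]_0^5 + ∫_0^5 u'(x) v'(x) dx.
Thus ∫_0^5 u'(x) v'(x) dx = ∫_0^5 f(x) v(x) dx + [u'(x) v(x)]_0^5.
Choose V so that boundary terms are either known or forced to vanish.
u has inhomogeneous Neumann u'(0) = -2, u'(5) = 0. [u' v]_0^5 = (0)·v(5) − (-2)·v(0) = 2·v(0). Take V = H^1(0, 5); boundary term becomes part of RHS.
Weak formulation: find u (satisfying any essential BC) such that ∫_0^5 u'(x) v'(x) dx = ∫_0^5 f v dx + 2·v(0) for all v ∈ V (Neumann data are natural BCs: they enter the RHS as boundary terms).
Substituting f(x) = 2*x^2 - x - 437/30, the right-hand side is ∫_0^5 (2*x^2 - x - 437/30) v dx + 2·v(0).
Compatibility check (pure Neumann): taking v ≡ 1 ∈ V gives 0 = ∫_0^5 f dx + (0) − (-2), i.e. ∫_0^5 f dx must equal u'(0) − u'(5) = -2. Indeed ∫_0^5 (2*x^2 - x - 437/30) dx = -2, so the data are compatible. The solution is then unique only up to an additive constant (fix it e.g. by requiring ∫_0^5 u dx = 0).


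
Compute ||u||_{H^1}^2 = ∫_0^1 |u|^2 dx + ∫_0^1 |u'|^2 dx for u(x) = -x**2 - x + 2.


||u||_{H^1}^2 = 181/30

The H^1 norm (squared) on an interval (0, L) is
  ||u||_{H^1}^2 = ∫_0^L u(x)^2 dx + ∫_0^L u'(x)^2 dx.
Compute u'(x) = -2*x - 1.
Then u(x)^2 = x**4 + 2*x**3 - 3*x**2 - 4*x + 4 and u'(x)^2 = 4*x**2 + 4*x + 1.
Integrate each monomial from 0 to 1 using ∫_0^1 c·x^n dx = c·1^(n+1)/(n+1):
  ∫_0^1 u(x)^2 dx = ∫_0^1 (x^4 + 2*x^3 - 3*x^2 - 4*x + 4) dx. Term by term:
    ∫_0^1 x^4 dx = 1/5;  ∫_0^1 2*x^3 dx = 1/2;  ∫_0^1 -3*x^2 dx = -1;
    ∫_0^1 -4*x dx = -2;  ∫_0^1 4 dx = 4.
  Sum: 1/5 + 1/2 − 1 − 2 + 4 = 17/10.
  ∫_0^1 u'(x)^2 dx = ∫_0^1 (4*x^2 + 4*x + 1) dx. Term by term:
    ∫_0^1 4*x^2 dx = 4/3;  ∫_0^1 4*x dx = 2;  ∫_0^1 1 dx = 1.
  Sum: 4/3 + 2 + 1 = 13/3.
Adding: ||u||_{H^1}^2 = 17/10 + 13/3 = 181/30.


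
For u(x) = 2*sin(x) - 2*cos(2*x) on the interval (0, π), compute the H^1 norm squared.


||u||_{H^1(0,π)}^2 = 80/3 + 14*π

u'(x) = 4*sin(2*x) + 2*cos(x).
Expand u² and (u')² and integrate term by term on (0, π), using: for integers n ≥ 1, ∫_0^π sin²(nx) dx = ∫_0^π cos²(nx) dx = π/2; for n ≠ n', ∫_0^π sin(nx)sin(n'x) dx = ∫_0^π cos(nx)cos(n'x) dx = 0; and by product-to-sum, ∫_0^π sin(nx)cos(n'x) dx = ½∫_0^π [sin((n+n')x) + sin((n−n')x)] dx, which is 0 when n+n' is even and 2n/(n²−n'²) when n+n' is odd (it need not vanish on (0, π)).
  u² squared terms: (-2)²·∫cos(2x)² dx = 4·π/2 = 2*π;  (2)²·∫sin(x)² dx = 4·π/2 = 2*π.
  u² cross terms: 2·(-2)·(2)·∫cos(2x)·sin(x) dx = -8·(-2/3) = 16/3.
  So ∫_0^π u² dx = 2*π + 2*π + 16/3 = 16/3 + 4*π.
  (u')² squared terms: (2)²·∫cos(x)² dx = 4·π/2 = 2*π;  (4)²·∫sin(2x)² dx = 16·π/2 = 8*π.
  (u')² cross terms: 2·(2)·(4)·∫cos(x)·sin(2x) dx = 16·(4/3) = 64/3.
  So ∫_0^π (u')² dx = 2*π + 8*π + 64/3 = 64/3 + 10*π.
||u||_{H^1}^2 = (16/3 + 4*π) + (64/3 + 10*π) = 80/3 + 14*π.


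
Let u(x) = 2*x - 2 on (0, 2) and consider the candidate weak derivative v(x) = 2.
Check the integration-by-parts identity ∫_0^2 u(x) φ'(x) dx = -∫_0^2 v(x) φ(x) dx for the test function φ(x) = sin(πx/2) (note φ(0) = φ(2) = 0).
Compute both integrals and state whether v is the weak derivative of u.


LHS = -8/π, RHS = -8/π. Yes, v = u' weakly.

u(x) = 2*x - 2, classical derivative u'(x) = 2.
φ(x) = sin(πx/2), so φ'(x) = π*cos(π*x/2)/2.
Note φ(0) = φ(2) = 0, so the boundary term u·φ vanishes.
LHS = ∫_0^2 u(x) φ'(x) dx = ∫_0^2 (π*x*cos(π*x/2) - π*cos(π*x/2)) dx. Term by term:
  ∫_0^2 -π*cos(π*x/2) dx = 0;  ∫_0^2 π*x*cos(π*x/2) dx = -8/π.
Sum: 0 − 8/π = -8/π.
So LHS = -8/π.
∫_0^2 v(x) φ(x) dx = ∫_0^2 (2*sin(π*x/2)) dx. Term by term:
  ∫_0^2 2*sin(π*x/2) dx = 8/π.
So RHS = -∫_0^2 v(x) φ(x) dx = -8/π.
LHS = RHS, so the identity holds for this test φ.
Moreover u is smooth here and v(x) = u'(x) = 2 pointwise, so the identity holds for every test function. Hence v is the weak derivative of u.


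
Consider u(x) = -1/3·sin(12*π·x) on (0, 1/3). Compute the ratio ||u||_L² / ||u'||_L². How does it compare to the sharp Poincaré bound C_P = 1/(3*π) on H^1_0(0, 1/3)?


||u||_L² / ||u'||_L² = 1/(12*π) < C_P = 1/(3*π).

u(x) = -1/3·sin(12*π·x), so u'(x) = -4*π*cos(12*π*x).
Writing u(x) = A·sin(kπx/L) with A = -1/3 and k = 4, use ∫_0^L sin²(kπx/L) dx = L/2 and ∫_0^L cos²(kπx/L) dx = L/2.
u² = 1/9·sin²(12*π·x) and (u')² = 16*π^2·cos²(12*π·x), and each of sin², cos² integrates to L/2 = 1/6 over (0, 1/3).
∫_0^1/3 u² dx = 1/54, so ||u||_L² = sqrt(6)/18.
∫_0^1/3 (u')² dx = 8*π^2/3, so ||u'||_L² = 2*sqrt(6)*π/3.
Ratio ||u||_L² / ||u'||_L² = 1/(12*π).
Sharp Poincaré constant on H^1_0(0, 1/3) is C_P = L/π = 1/(3*π), achieved by sin(3*π·x).
This is the k = 4 harmonic; the ratio L/(kπ) is strictly less than C_P = L/π, consistent with the sharp inequality ||u||_L² ≤ C_P ||u'||_L².


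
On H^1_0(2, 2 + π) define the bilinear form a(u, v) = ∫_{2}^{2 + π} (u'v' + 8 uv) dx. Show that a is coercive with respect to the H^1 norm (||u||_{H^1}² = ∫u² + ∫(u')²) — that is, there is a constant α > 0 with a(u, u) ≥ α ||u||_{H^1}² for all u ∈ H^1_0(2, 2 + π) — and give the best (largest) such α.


α = 1

Coercivity of a(·,·) on H^1_0(2, 2 + π) means a(u, u) ≥ α ||u||_{H^1}² for every u ∈ H^1_0.
The interval has length L = π, and Poincaré/coercivity depend only on L. Here a(u, u) = ∫(u')² + (8)·∫u².
Here c = 8 ≥ 1, so a(u,u) = ∫(u')² + c∫u² ≥ ∫(u')² + ∫u² = ||u||_{H^1}², i.e. α = 1 works. No larger α is possible: a(u,u) ≥ α||u||_{H^1}² means (1−α)∫(u')² ≥ (α−c)∫u², and for the modes u_n = sin(nπ(x−x₀)/L) (x₀ the left endpoint) one has ∫u_n²/∫(u_n')² = (L/(nπ))² → 0, so a(u_n,u_n)/||u_n||_{H^1}² → 1. Hence the optimal constant is α = 1.
Therefore α = 1.


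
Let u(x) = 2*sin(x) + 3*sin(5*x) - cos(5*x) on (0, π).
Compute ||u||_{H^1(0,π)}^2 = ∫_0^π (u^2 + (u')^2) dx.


||u||_{H^1(0,π)}^2 = 134*π

u'(x) = 5*sin(5*x) + 2*cos(x) + 15*cos(5*x).
Expand u² and (u')² and integrate term by term on (0, π), using: for integers n ≥ 1, ∫_0^π sin²(nx) dx = ∫_0^π cos²(nx) dx = π/2; for n ≠ n', ∫_0^π sin(nx)sin(n'x) dx = ∫_0^π cos(nx)cos(n'x) dx = 0; and by product-to-sum, ∫_0^π sin(nx)cos(n'x) dx = ½∫_0^π [sin((n+n')x) + sin((n−n')x)] dx, which is 0 when n+n' is even and 2n/(n²−n'²) when n+n' is odd (it need not vanish on (0, π)).
  u² squared terms: (-1)²·∫cos(5x)² dx = 1·π/2 = π/2;  (2)²·∫sin(x)² dx = 4·π/2 = 2*π;  (3)²·∫sin(5x)² dx = 9·π/2 = 9*π/2.
  u² cross terms: 2·(-1)·(2)·∫cos(5x)·sin(x) dx = -4·(0) = 0;  2·(-1)·(3)·∫cos(5x)·sin(5x) dx = -6·(0) = 0;  2·(2)·(3)·∫sin(x)·sin(5x) dx = 12·(0) = 0.
  So ∫_0^π u² dx = π/2 + 2*π + 9*π/2 + 0 + 0 + 0 = 7*π.
  (u')² squared terms: (2)²·∫cos(x)² dx = 4·π/2 = 2*π;  (5)²·∫sin(5x)² dx = 25·π/2 = 25*π/2;  (15)²·∫cos(5x)² dx = 225·π/2 = 225*π/2.
  (u')² cross terms: 2·(2)·(5)·∫cos(x)·sin(5x) dx = 20·(0) = 0;  2·(2)·(15)·∫cos(x)·cos(5x) dx = 60·(0) = 0;  2·(5)·(15)·∫sin(5x)·cos(5x) dx = 150·(0) = 0.
  So ∫_0^π (u')² dx = 2*π + 25*π/2 + 225*π/2 + 0 + 0 + 0 = 127*π.
||u||_{H^1}^2 = (7*π) + (127*π) = 134*π.


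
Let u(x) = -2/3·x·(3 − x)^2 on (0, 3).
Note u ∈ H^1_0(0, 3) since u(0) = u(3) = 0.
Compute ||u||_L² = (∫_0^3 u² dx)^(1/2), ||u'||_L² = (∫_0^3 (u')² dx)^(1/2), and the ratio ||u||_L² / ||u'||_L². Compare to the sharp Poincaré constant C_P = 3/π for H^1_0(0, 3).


||u||_L² / ||u'||_L² = 3*sqrt(14)/14 < C_P = 3/π.

u(x) = -2/3·x·(3 − x)^2, so u'(x) = 2*(1 - x)*(x - 3).
u(x) = -2/3·x·(3 − x)^2 vanishes at x = 0 and x = 3, so u ∈ H^1_0(0, 3). Differentiate via the product rule and integrate the resulting polynomials term by term.
  ∫_0^3 u² dx = ∫_0^3 (4*x^6/9 - 16*x^5/3 + 24*x^4 - 48*x^3 + 36*x^2) dx. Term by term:
    ∫_0^3 4*x^6/9 dx = 972/7;  ∫_0^3 -16*x^5/3 dx = -648;  ∫_0^3 24*x^4 dx = 5832/5;
    ∫_0^3 -48*x^3 dx = -972;  ∫_0^3 36*x^2 dx = 324.
  Sum: 972/7 − 648 + 5832/5 − 972 + 324 = 324/35.
  ∫_0^3 (u')² dx = ∫_0^3 (4*x^4 - 32*x^3 + 88*x^2 - 96*x + 36) dx. Term by term:
    ∫_0^3 4*x^4 dx = 972/5;  ∫_0^3 -32*x^3 dx = -648;  ∫_0^3 88*x^2 dx = 792;
    ∫_0^3 -96*x dx = -432;  ∫_0^3 36 dx = 108.
  Sum: 972/5 − 648 + 792 − 432 + 108 = 72/5.
∫_0^3 u² dx = 324/35, so ||u||_L² = 18*sqrt(35)/35.
∫_0^3 (u')² dx = 72/5, so ||u'||_L² = 6*sqrt(10)/5.
Ratio ||u||_L² / ||u'||_L² = 3*sqrt(14)/14.
Sharp Poincaré constant on H^1_0(0, 3) is C_P = L/π = 3/π, achieved by sin(π/3·x).
A polynomial bump cannot attain the sharp Poincaré constant (only the first sine eigenfunction does), so the ratio is strictly less than C_P, consistent with ||u||_L² ≤ C_P ||u'||_L².


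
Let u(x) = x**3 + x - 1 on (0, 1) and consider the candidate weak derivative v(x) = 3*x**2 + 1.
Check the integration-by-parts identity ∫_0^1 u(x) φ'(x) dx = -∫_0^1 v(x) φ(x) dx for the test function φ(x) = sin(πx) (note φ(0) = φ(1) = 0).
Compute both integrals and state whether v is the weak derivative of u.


LHS = -5/π + 12/π^3, RHS = -5/π + 12/π^3. Yes, v = u' weakly.

u(x) = x**3 + x - 1, classical derivative u'(x) = 3*x**2 + 1.
φ(x) = sin(πx), so φ'(x) = π*cos(π*x).
Note φ(0) = φ(1) = 0, so the boundary term u·φ vanishes.
LHS = ∫_0^1 u(x) φ'(x) dx = ∫_0^1 (π*x^3*cos(π*x) + π*x*cos(π*x) - π*cos(π*x)) dx. Term by term:
  ∫_0^1 -π*cos(π*x) dx = 0;  ∫_0^1 π*x*cos(π*x) dx = -2/π;  ∫_0^1 π*x^3*cos(π*x) dx = -3/π + 12/π^3.
Sum: 0 − 2/π + -3/π + 12/π^3 = -5/π + 12/π^3.
So LHS = -5/π + 12/π^3.
∫_0^1 v(x) φ(x) dx = ∫_0^1 (3*x^2*sin(π*x) + sin(π*x)) dx. Term by term:
  ∫_0^1 3*x^2*sin(π*x) dx = -12/π^3 + 3/π;  ∫_0^1 sin(π*x) dx = 2/π.
Sum: -12/π^3 + 3/π + 2/π = -12/π^3 + 5/π.
So RHS = -∫_0^1 v(x) φ(x) dx = -5/π + 12/π^3.
LHS = RHS, so the identity holds for this test φ.
Moreover u is smooth here and v(x) = u'(x) = 3*x**2 + 1 pointwise, so the identity holds for every test function. Hence v is the weak derivative of u.


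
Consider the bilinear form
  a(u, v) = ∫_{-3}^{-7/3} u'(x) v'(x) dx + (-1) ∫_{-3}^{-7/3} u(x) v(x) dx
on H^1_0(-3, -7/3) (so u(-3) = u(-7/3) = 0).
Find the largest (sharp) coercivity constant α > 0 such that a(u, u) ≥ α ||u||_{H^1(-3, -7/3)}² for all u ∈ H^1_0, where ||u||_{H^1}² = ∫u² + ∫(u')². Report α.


α = (-4 + 9*π^2)/(4 + 9*π^2)

Coercivity of a(·,·) on H^1_0(-3, -7/3) means a(u, u) ≥ α ||u||_{H^1}² for every u ∈ H^1_0.
The interval has length L = 2/3, and Poincaré/coercivity depend only on L. Here a(u, u) = ∫(u')² + (-1)·∫u².
Here c = -1 < 0 with |c| < (π/L)² = 9*π^2/4, so coercivity still holds. The condition a(u,u) ≥ α||u||_{H^1}² reads (1−α)∫(u')² ≥ (α−c)∫u². Any admissible α is ≤ 1 (rapidly oscillating u have ∫u²/∫(u')² → 0), and α = 1 would force 0 ≥ (1−c)∫u², impossible since c < 1; so 1−α > 0. By the sharp Poincaré inequality on H^1_0 of an interval of length L, ∫(u')² ≥ (π/L)²∫u² with equality for the first sine mode sin(π(x−x₀)/L) (x₀ the left endpoint), so the inequality holds for all u iff (1−α)(π/L)² ≥ α − c, i.e. α ≤ ((π/L)² + c)/((π/L)² + 1) = (1 + c(L/π)²)/(1 + (L/π)²). (Direct route, valid since c ≤ 0: Poincaré gives c∫u² ≥ c(L/π)²∫(u')², so a(u,u) ≥ (1 + c(L/π)²)∫(u')², while ||u||_{H^1}² ≤ (1 + (L/π)²)∫(u')²; dividing yields the same α.) With (π/L)² = 9*π^2/4 and c = -1, the largest admissible constant is α = ((π/L)² + c)/((π/L)² + 1).
Simplifying, α = (-4 + 9*π^2)/(4 + 9*π^2).


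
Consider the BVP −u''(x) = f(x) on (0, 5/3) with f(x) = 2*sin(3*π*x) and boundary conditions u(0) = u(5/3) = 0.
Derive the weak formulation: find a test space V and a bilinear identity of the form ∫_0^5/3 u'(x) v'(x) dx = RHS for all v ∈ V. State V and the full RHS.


V = H^1_0(0, 5/3) (so v(0) = v(5/3) = 0); weak form: ∫_0^5/3 u'v' dx = ∫_0^5/3 (2*sin(3*π*x)) v dx for all v ∈ V.

Multiply both sides by a test function v and integrate from 0 to 5/3:
  ∫_0^5/3 −u''(x) v(x) dx = ∫_0^5/3 f(x) v(x) dx.
Integrate the LHS by parts once:
  ∫_0^5/3 −u'' v dx = −[u'(x) v(x)]_0^5/3 + ∫_0^5/3 u'(x) v'(x) dx.
Thus ∫_0^5/3 u'(x) v'(x) dx = ∫_0^5/3 f(x) v(x) dx + [u'(x) v(x)]_0^5/3.
Choose V so that boundary terms are either known or forced to vanish.
u is Dirichlet: u(0) = u(5/3) = 0. Let V = H^1_0(0, 5/3); then v(0) = v(5/3) = 0, and [u' v]_0^5/3 = 0.
Weak formulation: find u (satisfying any essential BC) such that ∫_0^5/3 u'(x) v'(x) dx = ∫_0^5/3 f v dx for all v ∈ V.
Substituting f(x) = 2*sin(3*π*x), the right-hand side is ∫_0^5/3 (2*sin(3*π*x)) v dx.


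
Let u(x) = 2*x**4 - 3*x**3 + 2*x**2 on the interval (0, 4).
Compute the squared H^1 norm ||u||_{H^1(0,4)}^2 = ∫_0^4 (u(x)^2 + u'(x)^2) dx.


||u||_{H^1}^2 = 40176128/315

The H^1 norm (squared) on an interval (0, L) is
  ||u||_{H^1}^2 = ∫_0^L u(x)^2 dx + ∫_0^L u'(x)^2 dx.
Compute u'(x) = 8*x**3 - 9*x**2 + 4*x.
Then u(x)^2 = 4*x**8 - 12*x**7 + 17*x**6 - 12*x**5 + 4*x**4 and u'(x)^2 = 64*x**6 - 144*x**5 + 145*x**4 - 72*x**3 + 16*x**2.
Integrate each monomial from 0 to 4 using ∫_0^4 c·x^n dx = c·4^(n+1)/(n+1):
  ∫_0^4 u(x)^2 dx = ∫_0^4 (4*x^8 - 12*x^7 + 17*x^6 - 12*x^5 + 4*x^4) dx. Term by term:
    ∫_0^4 4*x^8 dx = 1048576/9;  ∫_0^4 -12*x^7 dx = -98304;  ∫_0^4 17*x^6 dx = 278528/7;
    ∫_0^4 -12*x^5 dx = -8192;  ∫_0^4 4*x^4 dx = 4096/5.
  Sum: 1048576/9 − 98304 + 278528/7 − 8192 + 4096/5 = 15945728/315.
  ∫_0^4 u'(x)^2 dx = ∫_0^4 (64*x^6 - 144*x^5 + 145*x^4 - 72*x^3 + 16*x^2) dx. Term by term:
    ∫_0^4 64*x^6 dx = 1048576/7;  ∫_0^4 -144*x^5 dx = -98304;  ∫_0^4 145*x^4 dx = 29696;
    ∫_0^4 -72*x^3 dx = -4608;  ∫_0^4 16*x^2 dx = 1024/3.
  Sum: 1048576/7 − 98304 + 29696 − 4608 + 1024/3 = 1615360/21.
Adding: ||u||_{H^1}^2 = 15945728/315 + 1615360/21 = 40176128/315.


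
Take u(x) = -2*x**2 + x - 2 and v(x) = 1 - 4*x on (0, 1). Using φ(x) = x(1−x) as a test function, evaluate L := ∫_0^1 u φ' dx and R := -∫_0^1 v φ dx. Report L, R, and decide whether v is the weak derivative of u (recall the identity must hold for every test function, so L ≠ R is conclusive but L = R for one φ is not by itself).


LHS = 1/6, RHS = 1/6. Yes, v = u' weakly.

u(x) = -2*x**2 + x - 2, classical derivative u'(x) = 1 - 4*x.
φ(x) = x(1−x), so φ'(x) = 1 - 2*x.
Note φ(0) = φ(1) = 0, so the boundary term u·φ vanishes.
LHS = ∫_0^1 u(x) φ'(x) dx = ∫_0^1 (4*x^3 - 4*x^2 + 5*x - 2) dx. Term by term:
  ∫_0^1 4*x^3 dx = 1;  ∫_0^1 -4*x^2 dx = -4/3;  ∫_0^1 5*x dx = 5/2;
  ∫_0^1 -2 dx = -2.
Sum: 1 − 4/3 + 5/2 − 2 = 1/6.
So LHS = 1/6.
∫_0^1 v(x) φ(x) dx = ∫_0^1 (4*x^3 - 5*x^2 + x) dx. Term by term:
  ∫_0^1 4*x^3 dx = 1;  ∫_0^1 -5*x^2 dx = -5/3;  ∫_0^1 x dx = 1/2.
Sum: 1 − 5/3 + 1/2 = -1/6.
So RHS = -∫_0^1 v(x) φ(x) dx = 1/6.
LHS = RHS, so the identity holds for this test φ.
Moreover u is smooth here and v(x) = u'(x) = 1 - 4*x pointwise, so the identity holds for every test function. Hence v is the weak derivative of u.


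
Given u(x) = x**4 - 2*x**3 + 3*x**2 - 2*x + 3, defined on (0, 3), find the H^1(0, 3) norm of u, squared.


||u||_{H^1}^2 = 196059/70

The H^1 norm (squared) on an interval (0, L) is
  ||u||_{H^1}^2 = ∫_0^L u(x)^2 dx + ∫_0^L u'(x)^2 dx.
Compute u'(x) = 4*x**3 - 6*x**2 + 6*x - 2.
Then u(x)^2 = x**8 - 4*x**7 + 10*x**6 - 16*x**5 + 23*x**4 - 24*x**3 + 22*x**2 - 12*x + 9 and u'(x)^2 = 16*x**6 - 48*x**5 + 84*x**4 - 88*x**3 + 60*x**2 - 24*x + 4.
Integrate each monomial from 0 to 3 using ∫_0^3 c·x^n dx = c·3^(n+1)/(n+1):
  ∫_0^3 u(x)^2 dx = ∫_0^3 (x^8 - 4*x^7 + 10*x^6 - 16*x^5 + 23*x^4 - 24*x^3 + 22*x^2 - 12*x + 9) dx. Term by term:
    ∫_0^3 x^8 dx = 2187;  ∫_0^3 -4*x^7 dx = -6561/2;  ∫_0^3 10*x^6 dx = 21870/7;
    ∫_0^3 -16*x^5 dx = -1944;  ∫_0^3 23*x^4 dx = 5589/5;  ∫_0^3 -24*x^3 dx = -486;
    ∫_0^3 22*x^2 dx = 198;  ∫_0^3 -12*x dx = -54;  ∫_0^3 9 dx = 27.
  Sum: 2187 − 6561/2 + 21870/7 − 1944 + 5589/5 − 486 + 198 − 54 + 27 = 62271/70.
  ∫_0^3 u'(x)^2 dx = ∫_0^3 (16*x^6 - 48*x^5 + 84*x^4 - 88*x^3 + 60*x^2 - 24*x + 4) dx. Term by term:
    ∫_0^3 16*x^6 dx = 34992/7;  ∫_0^3 -48*x^5 dx = -5832;  ∫_0^3 84*x^4 dx = 20412/5;
    ∫_0^3 -88*x^3 dx = -1782;  ∫_0^3 60*x^2 dx = 540;  ∫_0^3 -24*x dx = -108;
    ∫_0^3 4 dx = 12.
  Sum: 34992/7 − 5832 + 20412/5 − 1782 + 540 − 108 + 12 = 66894/35.
Adding: ||u||_{H^1}^2 = 62271/70 + 66894/35 = 196059/70.


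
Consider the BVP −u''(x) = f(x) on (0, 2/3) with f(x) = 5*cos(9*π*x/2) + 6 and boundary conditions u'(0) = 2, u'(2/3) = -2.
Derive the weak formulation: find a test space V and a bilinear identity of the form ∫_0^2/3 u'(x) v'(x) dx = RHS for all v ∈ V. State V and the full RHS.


V = H^1(0, 2/3) (v unrestricted at boundary; u is determined up to an additive constant); weak form: ∫_0^2/3 u'v' dx = ∫_0^2/3 (5*cos(9*π*x/2) + 6) v dx − 2·v(2/3) − 2·v(0) for all v ∈ V.

Multiply both sides by a test function v and integrate from 0 to 2/3:
  ∫_0^2/3 −u''(x) v(x) dx = ∫_0^2/3 f(x) v(x) dx.
Integrate the LHS by parts once:
  ∫_0^2/3 −u'' v dx = −[u'(x) v(x)]_0^2/3 + ∫_0^2/3 u'(x) v'(x) dx.
Thus ∫_0^2/3 u'(x) v'(x) dx = ∫_0^2/3 f(x) v(x) dx + [u'(x) v(x)]_0^2/3.
Choose V so that boundary terms are either known or forced to vanish.
u has inhomogeneous Neumann u'(0) = 2, u'(2/3) = -2. [u' v]_0^2/3 = (-2)·v(2/3) − (2)·v(0) = − 2·v(2/3) − 2·v(0). Take V = H^1(0, 2/3); boundary term becomes part of RHS.
Weak formulation: find u (satisfying any essential BC) such that ∫_0^2/3 u'(x) v'(x) dx = ∫_0^2/3 f v dx − 2·v(2/3) − 2·v(0) for all v ∈ V (Neumann data are natural BCs: they enter the RHS as boundary terms).
Substituting f(x) = 5*cos(9*π*x/2) + 6, the right-hand side is ∫_0^2/3 (5*cos(9*π*x/2) + 6) v dx − 2·v(2/3) − 2·v(0).
Compatibility check (pure Neumann): taking v ≡ 1 ∈ V gives 0 = ∫_0^2/3 f dx + (-2) − (2), i.e. ∫_0^2/3 f dx must equal u'(0) − u'(2/3) = 4. Indeed ∫_0^2/3 (5*cos(9*π*x/2) + 6) dx = 4, so the data are compatible. The solution is then unique only up to an additive constant (fix it e.g. by requiring ∫_0^2/3 u dx = 0).


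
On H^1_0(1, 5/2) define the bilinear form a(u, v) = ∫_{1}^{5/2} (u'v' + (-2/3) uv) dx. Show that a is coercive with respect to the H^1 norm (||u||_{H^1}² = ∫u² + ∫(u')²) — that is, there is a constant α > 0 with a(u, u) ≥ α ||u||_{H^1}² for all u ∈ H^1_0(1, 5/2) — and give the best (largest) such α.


α = 2*(-3 + 2*π^2)/(9 + 4*π^2)

Coercivity of a(·,·) on H^1_0(1, 5/2) means a(u, u) ≥ α ||u||_{H^1}² for every u ∈ H^1_0.
The interval has length L = 3/2, and Poincaré/coercivity depend only on L. Here a(u, u) = ∫(u')² + (-2/3)·∫u².
Here c = -2/3 < 0 with |c| < (π/L)² = 4*π^2/9, so coercivity still holds. The condition a(u,u) ≥ α||u||_{H^1}² reads (1−α)∫(u')² ≥ (α−c)∫u². Any admissible α is ≤ 1 (rapidly oscillating u have ∫u²/∫(u')² → 0), and α = 1 would force 0 ≥ (1−c)∫u², impossible since c < 1; so 1−α > 0. By the sharp Poincaré inequality on H^1_0 of an interval of length L, ∫(u')² ≥ (π/L)²∫u² with equality for the first sine mode sin(π(x−x₀)/L) (x₀ the left endpoint), so the inequality holds for all u iff (1−α)(π/L)² ≥ α − c, i.e. α ≤ ((π/L)² + c)/((π/L)² + 1) = (1 + c(L/π)²)/(1 + (L/π)²). (Direct route, valid since c ≤ 0: Poincaré gives c∫u² ≥ c(L/π)²∫(u')², so a(u,u) ≥ (1 + c(L/π)²)∫(u')², while ||u||_{H^1}² ≤ (1 + (L/π)²)∫(u')²; dividing yields the same α.) With (π/L)² = 4*π^2/9 and c = -2/3, the largest admissible constant is α = ((π/L)² + c)/((π/L)² + 1).
Simplifying, α = 2*(-3 + 2*π^2)/(9 + 4*π^2).


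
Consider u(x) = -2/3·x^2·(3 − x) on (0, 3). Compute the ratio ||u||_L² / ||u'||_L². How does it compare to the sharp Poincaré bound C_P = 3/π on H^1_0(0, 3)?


||u||_L² / ||u'||_L² = 3*sqrt(14)/14 < C_P = 3/π.

u(x) = -2/3·x^2·(3 − x), so u'(x) = 2*x*(x - 2).
u(x) = -2/3·x^2·(3 − x) vanishes at x = 0 and x = 3, so u ∈ H^1_0(0, 3). Differentiate via the product rule and integrate the resulting polynomials term by term.
  ∫_0^3 u² dx = ∫_0^3 (4*x^6/9 - 8*x^5/3 + 4*x^4) dx. Term by term:
    ∫_0^3 4*x^6/9 dx = 972/7;  ∫_0^3 -8*x^5/3 dx = -324;  ∫_0^3 4*x^4 dx = 972/5.
  Sum: 972/7 − 324 + 972/5 = 324/35.
  ∫_0^3 (u')² dx = ∫_0^3 (4*x^4 - 16*x^3 + 16*x^2) dx. Term by term:
    ∫_0^3 4*x^4 dx = 972/5;  ∫_0^3 -16*x^3 dx = -324;  ∫_0^3 16*x^2 dx = 144.
  Sum: 972/5 − 324 + 144 = 72/5.
∫_0^3 u² dx = 324/35, so ||u||_L² = 18*sqrt(35)/35.
∫_0^3 (u')² dx = 72/5, so ||u'||_L² = 6*sqrt(10)/5.
Ratio ||u||_L² / ||u'||_L² = 3*sqrt(14)/14.
Sharp Poincaré constant on H^1_0(0, 3) is C_P = L/π = 3/π, achieved by sin(π/3·x).
A polynomial bump cannot attain the sharp Poincaré constant (only the first sine eigenfunction does), so the ratio is strictly less than C_P, consistent with ||u||_L² ≤ C_P ||u'||_L².


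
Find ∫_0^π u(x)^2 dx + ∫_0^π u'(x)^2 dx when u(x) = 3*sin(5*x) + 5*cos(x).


||u||_{H^1(0,π)}^2 = 142*π

u'(x) = -5*sin(x) + 15*cos(5*x).
Expand u² and (u')² and integrate term by term on (0, π), using: for integers n ≥ 1, ∫_0^π sin²(nx) dx = ∫_0^π cos²(nx) dx = π/2; for n ≠ n', ∫_0^π sin(nx)sin(n'x) dx = ∫_0^π cos(nx)cos(n'x) dx = 0; and by product-to-sum, ∫_0^π sin(nx)cos(n'x) dx = ½∫_0^π [sin((n+n')x) + sin((n−n')x)] dx, which is 0 when n+n' is even and 2n/(n²−n'²) when n+n' is odd (it need not vanish on (0, π)).
  u² squared terms: (3)²·∫sin(5x)² dx = 9·π/2 = 9*π/2;  (5)²·∫cos(x)² dx = 25·π/2 = 25*π/2.
  u² cross terms: 2·(3)·(5)·∫sin(5x)·cos(x) dx = 30·(0) = 0.
  So ∫_0^π u² dx = 9*π/2 + 25*π/2 + 0 = 17*π.
  (u')² squared terms: (-5)²·∫sin(x)² dx = 25·π/2 = 25*π/2;  (15)²·∫cos(5x)² dx = 225·π/2 = 225*π/2.
  (u')² cross terms: 2·(-5)·(15)·∫sin(x)·cos(5x) dx = -150·(0) = 0.
  So ∫_0^π (u')² dx = 25*π/2 + 225*π/2 + 0 = 125*π.
||u||_{H^1}^2 = (17*π) + (125*π) = 142*π.


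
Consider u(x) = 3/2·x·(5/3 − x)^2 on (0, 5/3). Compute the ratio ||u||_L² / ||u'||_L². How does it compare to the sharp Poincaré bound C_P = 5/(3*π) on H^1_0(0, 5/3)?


||u||_L² / ||u'||_L² = 5*sqrt(14)/42 < C_P = 5/(3*π).

u(x) = 3/2·x·(5/3 − x)^2, so u'(x) = (3*x - 5)*(9*x - 5)/6.
u(x) = 3/2·x·(5/3 − x)^2 vanishes at x = 0 and x = 5/3, so u ∈ H^1_0(0, 5/3). Differentiate via the product rule and integrate the resulting polynomials term by term.
  ∫_0^5/3 u² dx = ∫_0^5/3 (9*x^6/4 - 15*x^5 + 75*x^4/2 - 125*x^3/3 + 625*x^2/36) dx. Term by term:
    ∫_0^5/3 9*x^6/4 dx = 78125/6804;  ∫_0^5/3 -15*x^5 dx = -78125/1458;  ∫_0^5/3 75*x^4/2 dx = 15625/162;
    ∫_0^5/3 -125*x^3/3 dx = -78125/972;  ∫_0^5/3 625*x^2/36 dx = 78125/2916.
  Sum: 78125/6804 − 78125/1458 + 15625/162 − 78125/972 + 78125/2916 = 15625/20412.
  ∫_0^5/3 (u')² dx = ∫_0^5/3 (81*x^4/4 - 90*x^3 + 275*x^2/2 - 250*x/3 + 625/36) dx. Term by term:
    ∫_0^5/3 81*x^4/4 dx = 625/12;  ∫_0^5/3 -90*x^3 dx = -3125/18;  ∫_0^5/3 275*x^2/2 dx = 34375/162;
    ∫_0^5/3 -250*x/3 dx = -3125/27;  ∫_0^5/3 625/36 dx = 3125/108.
  Sum: 625/12 − 3125/18 + 34375/162 − 3125/27 + 3125/108 = 625/162.
∫_0^5/3 u² dx = 15625/20412, so ||u||_L² = 125*sqrt(7)/378.
∫_0^5/3 (u')² dx = 625/162, so ||u'||_L² = 25*sqrt(2)/18.
Ratio ||u||_L² / ||u'||_L² = 5*sqrt(14)/42.
Sharp Poincaré constant on H^1_0(0, 5/3) is C_P = L/π = 5/(3*π), achieved by sin(3*π/5·x).
A polynomial bump cannot attain the sharp Poincaré constant (only the first sine eigenfunction does), so the ratio is strictly less than C_P, consistent with ||u||_L² ≤ C_P ||u'||_L².


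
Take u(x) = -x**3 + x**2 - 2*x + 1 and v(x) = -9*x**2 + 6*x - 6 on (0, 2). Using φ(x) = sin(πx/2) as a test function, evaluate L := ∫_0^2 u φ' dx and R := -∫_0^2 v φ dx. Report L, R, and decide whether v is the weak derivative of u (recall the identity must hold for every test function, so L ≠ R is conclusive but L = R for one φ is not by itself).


LHS = -96/π^3 + 24/π, RHS = -288/π^3 + 72/π. No, v is not the weak derivative of u.

u(x) = -x**3 + x**2 - 2*x + 1, classical derivative u'(x) = -3*x**2 + 2*x - 2.
φ(x) = sin(πx/2), so φ'(x) = π*cos(π*x/2)/2.
Note φ(0) = φ(2) = 0, so the boundary term u·φ vanishes.
LHS = ∫_0^2 u(x) φ'(x) dx = ∫_0^2 (-π*x^3*cos(π*x/2)/2 + π*x^2*cos(π*x/2)/2 - π*x*cos(π*x/2) + π*cos(π*x/2)/2) dx. Term by term:
  ∫_0^2 π*cos(π*x/2)/2 dx = 0;  ∫_0^2 π*x^2*cos(π*x/2)/2 dx = -8/π;  ∫_0^2 -π*x*cos(π*x/2) dx = 8/π;
  ∫_0^2 -π*x^3*cos(π*x/2)/2 dx = -96/π^3 + 24/π.
Sum: 0 − 8/π + 8/π + -96/π^3 + 24/π = -96/π^3 + 24/π.
So LHS = -96/π^3 + 24/π.
∫_0^2 v(x) φ(x) dx = ∫_0^2 (-9*x^2*sin(π*x/2) + 6*x*sin(π*x/2) - 6*sin(π*x/2)) dx. Term by term:
  ∫_0^2 -6*sin(π*x/2) dx = -24/π;  ∫_0^2 -9*x^2*sin(π*x/2) dx = -72/π + 288/π^3;  ∫_0^2 6*x*sin(π*x/2) dx = 24/π.
Sum: -24/π + -72/π + 288/π^3 + 24/π = -72/π + 288/π^3.
So RHS = -∫_0^2 v(x) φ(x) dx = -288/π^3 + 72/π.
LHS − RHS = -48/π + 192/π^3 ≠ 0, so the identity fails.
(For a valid weak derivative the identity must hold for EVERY test function, in particular this one. The failure shows v is NOT the weak derivative of u.)
Correct weak derivative would be u'(x) = -3*x**2 + 2*x - 2.


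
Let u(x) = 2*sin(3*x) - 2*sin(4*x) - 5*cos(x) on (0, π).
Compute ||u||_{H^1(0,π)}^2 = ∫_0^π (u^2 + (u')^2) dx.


||u||_{H^1(0,π)}^2 = 64/3 + 79*π

u'(x) = 5*sin(x) + 6*cos(3*x) - 8*cos(4*x).
Expand u² and (u')² and integrate term by term on (0, π), using: for integers n ≥ 1, ∫_0^π sin²(nx) dx = ∫_0^π cos²(nx) dx = π/2; for n ≠ n', ∫_0^π sin(nx)sin(n'x) dx = ∫_0^π cos(nx)cos(n'x) dx = 0; and by product-to-sum, ∫_0^π sin(nx)cos(n'x) dx = ½∫_0^π [sin((n+n')x) + sin((n−n')x)] dx, which is 0 when n+n' is even and 2n/(n²−n'²) when n+n' is odd (it need not vanish on (0, π)).
  u² squared terms: (-5)²·∫cos(x)² dx = 25·π/2 = 25*π/2;  (-2)²·∫sin(4x)² dx = 4·π/2 = 2*π;  (2)²·∫sin(3x)² dx = 4·π/2 = 2*π.
  u² cross terms: 2·(-5)·(-2)·∫cos(x)·sin(4x) dx = 20·(8/15) = 32/3;  2·(-5)·(2)·∫cos(x)·sin(3x) dx = -20·(0) = 0;  2·(-2)·(2)·∫sin(4x)·sin(3x) dx = -8·(0) = 0.
  So ∫_0^π u² dx = 25*π/2 + 2*π + 2*π + 32/3 + 0 + 0 = 32/3 + 33*π/2.
  (u')² squared terms: (-8)²·∫cos(4x)² dx = 64·π/2 = 32*π;  (5)²·∫sin(x)² dx = 25·π/2 = 25*π/2;  (6)²·∫cos(3x)² dx = 36·π/2 = 18*π.
  (u')² cross terms: 2·(-8)·(5)·∫cos(4x)·sin(x) dx = -80·(-2/15) = 32/3;  2·(-8)·(6)·∫cos(4x)·cos(3x) dx = -96·(0) = 0;  2·(5)·(6)·∫sin(x)·cos(3x) dx = 60·(0) = 0.
  So ∫_0^π (u')² dx = 32*π + 25*π/2 + 18*π + 32/3 + 0 + 0 = 32/3 + 125*π/2.
||u||_{H^1}^2 = (32/3 + 33*π/2) + (32/3 + 125*π/2) = 64/3 + 79*π.


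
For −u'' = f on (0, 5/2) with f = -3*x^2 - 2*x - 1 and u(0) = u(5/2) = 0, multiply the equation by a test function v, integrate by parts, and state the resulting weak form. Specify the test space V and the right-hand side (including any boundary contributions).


V = H^1_0(0, 5/2) (so v(0) = v(5/2) = 0); weak form: ∫_0^5/2 u'v' dx = ∫_0^5/2 (-3*x^2 - 2*x - 1) v dx for all v ∈ V.

Multiply both sides by a test function v and integrate from 0 to 5/2:
  ∫_0^5/2 −u''(x) v(x) dx = ∫_0^5/2 f(x) v(x) dx.
Integrate the LHS by parts once:
  ∫_0^5/2 −u'' v dx = −[u'(x) v(x)]_0^5/2 + ∫_0^5/2 u'(x) v'(x) dx.
Thus ∫_0^5/2 u'(x) v'(x) dx = ∫_0^5/2 f(x) v(x) dx + [u'(x) v(x)]_0^5/2.
Choose V so that boundary terms are either known or forced to vanish.
u is Dirichlet: u(0) = u(5/2) = 0. Let V = H^1_0(0, 5/2); then v(0) = v(5/2) = 0, and [u' v]_0^5/2 = 0.
Weak formulation: find u (satisfying any essential BC) such that ∫_0^5/2 u'(x) v'(x) dx = ∫_0^5/2 f v dx for all v ∈ V.
Substituting f(x) = -3*x^2 - 2*x - 1, the right-hand side is ∫_0^5/2 (-3*x^2 - 2*x - 1) v dx.


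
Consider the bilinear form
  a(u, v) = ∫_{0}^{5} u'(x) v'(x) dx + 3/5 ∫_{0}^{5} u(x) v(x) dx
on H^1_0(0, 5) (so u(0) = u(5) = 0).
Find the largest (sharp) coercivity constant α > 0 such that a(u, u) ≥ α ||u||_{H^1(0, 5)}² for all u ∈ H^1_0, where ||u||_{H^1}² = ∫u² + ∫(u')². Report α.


α = (π^2 + 15)/(π^2 + 25)

Coercivity of a(·,·) on H^1_0(0, 5) means a(u, u) ≥ α ||u||_{H^1}² for every u ∈ H^1_0.
The interval has length L = 5, and Poincaré/coercivity depend only on L. Here a(u, u) = ∫(u')² + (3/5)·∫u².
Here 0 < c = 3/5 < 1. The condition a(u,u) ≥ α||u||_{H^1}² reads (1−α)∫(u')² ≥ (α−c)∫u². Any admissible α is ≤ 1 (rapidly oscillating u have ∫u²/∫(u')² → 0), and α = 1 would force 0 ≥ (1−c)∫u², impossible since c < 1; so 1−α > 0. By the sharp Poincaré inequality on H^1_0 of an interval of length L, ∫(u')² ≥ (π/L)²∫u² with equality for the first sine mode sin(π(x−x₀)/L) (x₀ the left endpoint), so the inequality holds for all u iff (1−α)(π/L)² ≥ α − c, i.e. α ≤ ((π/L)² + c)/((π/L)² + 1) = (1 + c(L/π)²)/(1 + (L/π)²). With (π/L)² = π^2/25 and c = 3/5, the largest admissible constant is α = ((π/L)² + c)/((π/L)² + 1).
Simplifying, α = (π^2 + 15)/(π^2 + 25).


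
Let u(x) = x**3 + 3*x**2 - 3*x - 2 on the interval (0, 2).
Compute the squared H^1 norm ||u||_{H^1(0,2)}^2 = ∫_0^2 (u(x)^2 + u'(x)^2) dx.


||u||_{H^1}^2 = 8158/35

The H^1 norm (squared) on an interval (0, L) is
  ||u||_{H^1}^2 = ∫_0^L u(x)^2 dx + ∫_0^L u'(x)^2 dx.
Compute u'(x) = 3*x**2 + 6*x - 3.
Then u(x)^2 = x**6 + 6*x**5 + 3*x**4 - 22*x**3 - 3*x**2 + 12*x + 4 and u'(x)^2 = 9*x**4 + 36*x**3 + 18*x**2 - 36*x + 9.
Integrate each monomial from 0 to 2 using ∫_0^2 c·x^n dx = c·2^(n+1)/(n+1):
  ∫_0^2 u(x)^2 dx = ∫_0^2 (x^6 + 6*x^5 + 3*x^4 - 22*x^3 - 3*x^2 + 12*x + 4) dx. Term by term:
    ∫_0^2 x^6 dx = 128/7;  ∫_0^2 6*x^5 dx = 64;  ∫_0^2 3*x^4 dx = 96/5;
    ∫_0^2 -22*x^3 dx = -88;  ∫_0^2 -3*x^2 dx = -8;  ∫_0^2 12*x dx = 24;
    ∫_0^2 4 dx = 8.
  Sum: 128/7 + 64 + 96/5 − 88 − 8 + 24 + 8 = 1312/35.
  ∫_0^2 u'(x)^2 dx = ∫_0^2 (9*x^4 + 36*x^3 + 18*x^2 - 36*x + 9) dx. Term by term:
    ∫_0^2 9*x^4 dx = 288/5;  ∫_0^2 36*x^3 dx = 144;  ∫_0^2 18*x^2 dx = 48;
    ∫_0^2 -36*x dx = -72;  ∫_0^2 9 dx = 18.
  Sum: 288/5 + 144 + 48 − 72 + 18 = 978/5.
Adding: ||u||_{H^1}^2 = 1312/35 + 978/5 = 8158/35.


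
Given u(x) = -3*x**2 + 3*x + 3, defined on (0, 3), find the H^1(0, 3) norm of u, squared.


||u||_{H^1}^2 = 2889/10

The H^1 norm (squared) on an interval (0, L) is
  ||u||_{H^1}^2 = ∫_0^L u(x)^2 dx + ∫_0^L u'(x)^2 dx.
Compute u'(x) = 3 - 6*x.
Then u(x)^2 = 9*x**4 - 18*x**3 - 9*x**2 + 18*x + 9 and u'(x)^2 = 36*x**2 - 36*x + 9.
Integrate each monomial from 0 to 3 using ∫_0^3 c·x^n dx = c·3^(n+1)/(n+1):
  ∫_0^3 u(x)^2 dx = ∫_0^3 (9*x^4 - 18*x^3 - 9*x^2 + 18*x + 9) dx. Term by term:
    ∫_0^3 9*x^4 dx = 2187/5;  ∫_0^3 -18*x^3 dx = -729/2;  ∫_0^3 -9*x^2 dx = -81;
    ∫_0^3 18*x dx = 81;  ∫_0^3 9 dx = 27.
  Sum: 2187/5 − 729/2 − 81 + 81 + 27 = 999/10.
  ∫_0^3 u'(x)^2 dx = ∫_0^3 (36*x^2 - 36*x + 9) dx. Term by term:
    ∫_0^3 36*x^2 dx = 324;  ∫_0^3 -36*x dx = -162;  ∫_0^3 9 dx = 27.
  Sum: 324 − 162 + 27 = 189.
Adding: ||u||_{H^1}^2 = 999/10 + 189 = 2889/10.


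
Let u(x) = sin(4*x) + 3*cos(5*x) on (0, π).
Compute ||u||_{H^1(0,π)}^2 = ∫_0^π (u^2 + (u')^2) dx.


||u||_{H^1(0,π)}^2 = -416/3 + 251*π/2

u'(x) = -15*sin(5*x) + 4*cos(4*x).
Expand u² and (u')² and integrate term by term on (0, π), using: for integers n ≥ 1, ∫_0^π sin²(nx) dx = ∫_0^π cos²(nx) dx = π/2; for n ≠ n', ∫_0^π sin(nx)sin(n'x) dx = ∫_0^π cos(nx)cos(n'x) dx = 0; and by product-to-sum, ∫_0^π sin(nx)cos(n'x) dx = ½∫_0^π [sin((n+n')x) + sin((n−n')x)] dx, which is 0 when n+n' is even and 2n/(n²−n'²) when n+n' is odd (it need not vanish on (0, π)).
  u² squared terms: (3)²·∫cos(5x)² dx = 9·π/2 = 9*π/2;  (1)²·∫sin(4x)² dx = 1·π/2 = π/2.
  u² cross terms: 2·(3)·(1)·∫cos(5x)·sin(4x) dx = 6·(-8/9) = -16/3.
  So ∫_0^π u² dx = 9*π/2 + π/2 − 16/3 = -16/3 + 5*π.
  (u')² squared terms: (-15)²·∫sin(5x)² dx = 225·π/2 = 225*π/2;  (4)²·∫cos(4x)² dx = 16·π/2 = 8*π.
  (u')² cross terms: 2·(-15)·(4)·∫sin(5x)·cos(4x) dx = -120·(10/9) = -400/3.
  So ∫_0^π (u')² dx = 225*π/2 + 8*π − 400/3 = -400/3 + 241*π/2.
||u||_{H^1}^2 = (-16/3 + 5*π) + (-400/3 + 241*π/2) = -416/3 + 251*π/2.


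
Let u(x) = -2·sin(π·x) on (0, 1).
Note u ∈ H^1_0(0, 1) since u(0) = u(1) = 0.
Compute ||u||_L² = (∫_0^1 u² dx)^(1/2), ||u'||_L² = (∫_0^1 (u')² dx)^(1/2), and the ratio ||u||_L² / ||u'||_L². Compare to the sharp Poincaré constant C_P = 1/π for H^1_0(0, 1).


||u||_L² / ||u'||_L² = 1/π = C_P.

u(x) = -2·sin(π·x), so u'(x) = -2*π*cos(π*x).
Writing u(x) = A·sin(kπx/L) with A = -2 and k = 1, use ∫_0^L sin²(kπx/L) dx = L/2 and ∫_0^L cos²(kπx/L) dx = L/2.
u² = 4·sin²(π·x) and (u')² = 4*π^2·cos²(π·x), and each of sin², cos² integrates to L/2 = 1/2 over (0, 1).
∫_0^1 u² dx = 2, so ||u||_L² = sqrt(2).
∫_0^1 (u')² dx = 2*π^2, so ||u'||_L² = sqrt(2)*π.
Ratio ||u||_L² / ||u'||_L² = 1/π.
Sharp Poincaré constant on H^1_0(0, 1) is C_P = L/π = 1/π, achieved by sin(π·x).
This is the k = 1 eigenfunction (up to amplitude), so the ratio equals the sharp Poincaré constant exactly.


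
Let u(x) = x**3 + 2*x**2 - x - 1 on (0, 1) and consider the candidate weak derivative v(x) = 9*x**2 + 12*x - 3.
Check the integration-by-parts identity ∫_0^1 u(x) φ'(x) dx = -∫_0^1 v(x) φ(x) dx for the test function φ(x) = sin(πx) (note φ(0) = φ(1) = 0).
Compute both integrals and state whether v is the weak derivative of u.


LHS = -5/π + 12/π^3, RHS = -15/π + 36/π^3. No, v is not the weak derivative of u.

u(x) = x**3 + 2*x**2 - x - 1, classical derivative u'(x) = 3*x**2 + 4*x - 1.
φ(x) = sin(πx), so φ'(x) = π*cos(π*x).
Note φ(0) = φ(1) = 0, so the boundary term u·φ vanishes.
LHS = ∫_0^1 u(x) φ'(x) dx = ∫_0^1 (π*x^3*cos(π*x) + 2*π*x^2*cos(π*x) - π*x*cos(π*x) - π*cos(π*x)) dx. Term by term:
  ∫_0^1 -π*cos(π*x) dx = 0;  ∫_0^1 π*x^3*cos(π*x) dx = -3/π + 12/π^3;  ∫_0^1 -π*x*cos(π*x) dx = 2/π;
  ∫_0^1 2*π*x^2*cos(π*x) dx = -4/π.
Sum: 0 + -3/π + 12/π^3 + 2/π − 4/π = -5/π + 12/π^3.
So LHS = -5/π + 12/π^3.
∫_0^1 v(x) φ(x) dx = ∫_0^1 (9*x^2*sin(π*x) + 12*x*sin(π*x) - 3*sin(π*x)) dx. Term by term:
  ∫_0^1 -3*sin(π*x) dx = -6/π;  ∫_0^1 9*x^2*sin(π*x) dx = -36/π^3 + 9/π;  ∫_0^1 12*x*sin(π*x) dx = 12/π.
Sum: -6/π + -36/π^3 + 9/π + 12/π = -36/π^3 + 15/π.
So RHS = -∫_0^1 v(x) φ(x) dx = -15/π + 36/π^3.
LHS − RHS = -24/π^3 + 10/π ≠ 0, so the identity fails.
(For a valid weak derivative the identity must hold for EVERY test function, in particular this one. The failure shows v is NOT the weak derivative of u.)
Correct weak derivative would be u'(x) = 3*x**2 + 4*x - 1.


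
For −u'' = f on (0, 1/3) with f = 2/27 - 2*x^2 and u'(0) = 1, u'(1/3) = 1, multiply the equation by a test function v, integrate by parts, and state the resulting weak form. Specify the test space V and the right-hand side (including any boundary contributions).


V = H^1(0, 1/3) (v unrestricted at boundary; u is determined up to an additive constant); weak form: ∫_0^1/3 u'v' dx = ∫_0^1/3 (2/27 - 2*x^2) v dx + v(1/3) − v(0) for all v ∈ V.

Multiply both sides by a test function v and integrate from 0 to 1/3:
  ∫_0^1/3 −u''(x) v(x) dx = ∫_0^1/3 f(x) v(x) dx.
Integrate the LHS by parts once:
  ∫_0^1/3 −u'' v dx = −[u'(x) v(x)]_0^1/3 + ∫_0^1/3 u'(x) v'(x) dx.
Thus ∫_0^1/3 u'(x) v'(x) dx = ∫_0^1/3 f(x) v(x) dx + [u'(x) v(x)]_0^1/3.
Choose V so that boundary terms are either known or forced to vanish.
u has inhomogeneous Neumann u'(0) = 1, u'(1/3) = 1. [u' v]_0^1/3 = (1)·v(1/3) − (1)·v(0) = v(1/3) − v(0). Take V = H^1(0, 1/3); boundary term becomes part of RHS.
Weak formulation: find u (satisfying any essential BC) such that ∫_0^1/3 u'(x) v'(x) dx = ∫_0^1/3 f v dx + v(1/3) − v(0) for all v ∈ V (Neumann data are natural BCs: they enter the RHS as boundary terms).
Substituting f(x) = 2/27 - 2*x^2, the right-hand side is ∫_0^1/3 (2/27 - 2*x^2) v dx + v(1/3) − v(0).
Compatibility check (pure Neumann): taking v ≡ 1 ∈ V gives 0 = ∫_0^1/3 f dx + (1) − (1), i.e. ∫_0^1/3 f dx must equal u'(0) − u'(1/3) = 0. Indeed ∫_0^1/3 (2/27 - 2*x^2) dx = 0, so the data are compatible. The solution is then unique only up to an additive constant (fix it e.g. by requiring ∫_0^1/3 u dx = 0).


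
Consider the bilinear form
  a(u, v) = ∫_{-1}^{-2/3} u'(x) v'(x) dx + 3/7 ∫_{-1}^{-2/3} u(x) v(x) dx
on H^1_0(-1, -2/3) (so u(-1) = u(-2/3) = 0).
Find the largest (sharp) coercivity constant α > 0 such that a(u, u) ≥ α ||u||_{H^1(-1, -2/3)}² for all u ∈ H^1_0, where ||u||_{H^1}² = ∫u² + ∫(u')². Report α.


α = 3*(1 + 21*π^2)/(7*(1 + 9*π^2))

Coercivity of a(·,·) on H^1_0(-1, -2/3) means a(u, u) ≥ α ||u||_{H^1}² for every u ∈ H^1_0.
The interval has length L = 1/3, and Poincaré/coercivity depend only on L. Here a(u, u) = ∫(u')² + (3/7)·∫u².
Here 0 < c = 3/7 < 1. The condition a(u,u) ≥ α||u||_{H^1}² reads (1−α)∫(u')² ≥ (α−c)∫u². Any admissible α is ≤ 1 (rapidly oscillating u have ∫u²/∫(u')² → 0), and α = 1 would force 0 ≥ (1−c)∫u², impossible since c < 1; so 1−α > 0. By the sharp Poincaré inequality on H^1_0 of an interval of length L, ∫(u')² ≥ (π/L)²∫u² with equality for the first sine mode sin(π(x−x₀)/L) (x₀ the left endpoint), so the inequality holds for all u iff (1−α)(π/L)² ≥ α − c, i.e. α ≤ ((π/L)² + c)/((π/L)² + 1) = (1 + c(L/π)²)/(1 + (L/π)²). With (π/L)² = 9*π^2 and c = 3/7, the largest admissible constant is α = ((π/L)² + c)/((π/L)² + 1).
Simplifying, α = 3*(1 + 21*π^2)/(7*(1 + 9*π^2)).


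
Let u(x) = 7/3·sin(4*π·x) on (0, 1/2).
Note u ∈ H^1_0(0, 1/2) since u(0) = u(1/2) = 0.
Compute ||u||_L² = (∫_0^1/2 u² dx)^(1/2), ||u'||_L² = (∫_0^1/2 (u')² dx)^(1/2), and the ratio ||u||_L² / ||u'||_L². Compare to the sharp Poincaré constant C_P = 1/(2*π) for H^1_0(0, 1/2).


||u||_L² / ||u'||_L² = 1/(4*π) < C_P = 1/(2*π).

u(x) = 7/3·sin(4*π·x), so u'(x) = 28*π*cos(4*π*x)/3.
Writing u(x) = A·sin(kπx/L) with A = 7/3 and k = 2, use ∫_0^L sin²(kπx/L) dx = L/2 and ∫_0^L cos²(kπx/L) dx = L/2.
u² = 49/9·sin²(4*π·x) and (u')² = 784*π^2/9·cos²(4*π·x), and each of sin², cos² integrates to L/2 = 1/4 over (0, 1/2).
∫_0^1/2 u² dx = 49/36, so ||u||_L² = 7/6.
∫_0^1/2 (u')² dx = 196*π^2/9, so ||u'||_L² = 14*π/3.
Ratio ||u||_L² / ||u'||_L² = 1/(4*π).
Sharp Poincaré constant on H^1_0(0, 1/2) is C_P = L/π = 1/(2*π), achieved by sin(2*π·x).
This is the k = 2 harmonic; the ratio L/(kπ) is strictly less than C_P = L/π, consistent with the sharp inequality ||u||_L² ≤ C_P ||u'||_L².


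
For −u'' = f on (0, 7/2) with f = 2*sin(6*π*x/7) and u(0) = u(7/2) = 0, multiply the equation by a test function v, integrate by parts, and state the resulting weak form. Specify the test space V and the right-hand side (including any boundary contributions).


V = H^1_0(0, 7/2) (so v(0) = v(7/2) = 0); weak form: ∫_0^7/2 u'v' dx = ∫_0^7/2 (2*sin(6*π*x/7)) v dx for all v ∈ V.

Multiply both sides by a test function v and integrate from 0 to 7/2:
  ∫_0^7/2 −u''(x) v(x) dx = ∫_0^7/2 f(x) v(x) dx.
Integrate the LHS by parts once:
  ∫_0^7/2 −u'' v dx = −[u'(x) v(x)]_0^7/2 + ∫_0^7/2 u'(x) v'(x) dx.
Thus ∫_0^7/2 u'(x) v'(x) dx = ∫_0^7/2 f(x) v(x) dx + [u'(x) v(x)]_0^7/2.
Choose V so that boundary terms are either known or forced to vanish.
u is Dirichlet: u(0) = u(7/2) = 0. Let V = H^1_0(0, 7/2); then v(0) = v(7/2) = 0, and [u' v]_0^7/2 = 0.
Weak formulation: find u (satisfying any essential BC) such that ∫_0^7/2 u'(x) v'(x) dx = ∫_0^7/2 f v dx for all v ∈ V.
Substituting f(x) = 2*sin(6*π*x/7), the right-hand side is ∫_0^7/2 (2*sin(6*π*x/7)) v dx.
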